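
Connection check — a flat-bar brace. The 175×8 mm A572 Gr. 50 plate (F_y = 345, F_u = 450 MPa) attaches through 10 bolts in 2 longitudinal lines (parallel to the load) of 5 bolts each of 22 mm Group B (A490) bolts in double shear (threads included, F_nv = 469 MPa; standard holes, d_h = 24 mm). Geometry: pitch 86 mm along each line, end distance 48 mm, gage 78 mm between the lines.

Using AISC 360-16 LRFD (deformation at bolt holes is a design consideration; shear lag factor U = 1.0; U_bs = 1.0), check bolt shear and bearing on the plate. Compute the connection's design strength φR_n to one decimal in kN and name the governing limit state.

1373.8 kN (bearing governs)

Bolt shear: A_b = π(22)²/4 = 380.13 mm². φR_n = 0.75 × 469 × 380.13 × 10 × 2 = 2674.2 kN.
Bearing (8 mm plate, F_u = 450 MPa): end bolts L_c = 48 − 24/2 = 36, R_n = min(1.2×36×8×450, 2.4×22×8×450) = 155.52 kN/bolt; interior L_c = 86 − 24 = 62, R_n = 190.08 kN/bolt. φR_n = 0.75 × (2×155.52 + 8×190.08) = 1373.8 kN.
Governing: min(2674.2, 1373.8) = 1373.8 kN → bearing.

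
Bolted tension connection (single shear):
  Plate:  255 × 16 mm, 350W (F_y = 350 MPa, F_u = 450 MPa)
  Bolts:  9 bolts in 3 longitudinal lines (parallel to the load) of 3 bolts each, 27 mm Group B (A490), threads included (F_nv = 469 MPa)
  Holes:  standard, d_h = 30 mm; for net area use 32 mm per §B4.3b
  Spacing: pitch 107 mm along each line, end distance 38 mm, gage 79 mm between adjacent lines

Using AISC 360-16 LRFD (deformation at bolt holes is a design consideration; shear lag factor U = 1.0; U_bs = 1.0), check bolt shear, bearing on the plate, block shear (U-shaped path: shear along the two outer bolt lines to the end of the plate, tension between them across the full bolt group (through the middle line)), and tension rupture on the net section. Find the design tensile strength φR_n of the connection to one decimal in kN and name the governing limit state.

858.6 kN (net-section rupture governs)

Bolt shear: A_b = π(27)²/4 = 572.56 mm². φR_n = 0.75 × 469 × 572.56 × 9 × 1 = 1812.6 kN.
Bearing (16 mm plate, F_u = 450 MPa): end bolts L_c = 38 − 30/2 = 23, R_n = min(1.2×23×16×450, 2.4×27×16×450) = 198.72 kN/bolt; interior L_c = 107 − 30 = 77, R_n = 466.56 kN/bolt. φR_n = 0.75 × (3×198.72 + 6×466.56) = 2546.6 kN.
Block shear: shear path 2×[38+2×107] = 2×252 mm, A_gv = 8064, A_nv = 2×(252 − 2.5×32)×16 = 5504 mm²; tension across gage: (158 − 2×32)×16 = 1504 mm². R_n = min(0.6×450×5504, 0.6×350×8064) + 1.0×450×1504 = min(1486.1, 1693.4) + 676.8 = 2162.9 kN. φR_n = 0.75 × 2162.9 = 1622.2 kN.
Tension rupture (net): A_n = (255 − 3×32)×16 = 2544 mm² (U = 1.0, A_e = A_n). φR_n = 0.75 × 450 × 2544 = 858.6 kN.
Governing: min(1812.6, 2546.6, 1622.2, 858.6) = 858.6 kN → net-section rupture.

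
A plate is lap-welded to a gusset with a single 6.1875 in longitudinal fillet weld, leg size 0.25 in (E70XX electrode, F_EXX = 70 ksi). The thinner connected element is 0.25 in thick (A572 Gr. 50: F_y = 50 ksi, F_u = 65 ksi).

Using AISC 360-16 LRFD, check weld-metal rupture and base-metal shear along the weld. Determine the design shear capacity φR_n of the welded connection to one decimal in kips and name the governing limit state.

Weld metal: throat = 0.707×0.25 = 0.17675 in, L = 6.1875 in. φR_n = 0.75 × 0.6 × 70 × 0.17675 × 6.1875 = 34.4 kips.
Base metal shear (0.25 in plate): yield φR_n = 1.0×0.6×50×0.25×6.1875 = 46.4 kips; rupture φR_n = 0.75×0.6×65×0.25×6.1875 = 45.2 kips; take 45.2 kips (rupture).
Governing: min(34.4, 45.2) = 34.4 kips → weld metal.

34.4 kips (weld metal governs)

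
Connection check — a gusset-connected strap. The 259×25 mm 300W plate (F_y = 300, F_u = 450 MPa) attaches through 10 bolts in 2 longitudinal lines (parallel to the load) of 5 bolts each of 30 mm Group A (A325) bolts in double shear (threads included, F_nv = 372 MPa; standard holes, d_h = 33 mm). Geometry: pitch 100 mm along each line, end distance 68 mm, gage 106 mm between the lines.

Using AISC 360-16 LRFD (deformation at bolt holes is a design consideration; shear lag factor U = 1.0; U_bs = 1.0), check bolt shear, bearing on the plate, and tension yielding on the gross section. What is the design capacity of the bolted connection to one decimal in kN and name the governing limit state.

1748.3 kN (gross-section yield governs)

Bolt shear: A_b = π(30)²/4 = 706.86 mm². φR_n = 0.75 × 372 × 706.86 × 10 × 2 = 3944.3 kN.
Bearing (25 mm plate, F_u = 450 MPa): end bolts L_c = 68 − 33/2 = 51.5, R_n = min(1.2×51.5×25×450, 2.4×30×25×450) = 695.25 kN/bolt; interior L_c = 100 − 33 = 67, R_n = 810 kN/bolt. φR_n = 0.75 × (2×695.25 + 8×810) = 5902.9 kN.
Tension yield (gross): A_g = 259×25 = 6475 mm². φR_n = 0.90 × 300 × 6475 = 1748.3 kN.
Governing: min(3944.3, 5902.9, 1748.3) = 1748.3 kN → gross-section yield.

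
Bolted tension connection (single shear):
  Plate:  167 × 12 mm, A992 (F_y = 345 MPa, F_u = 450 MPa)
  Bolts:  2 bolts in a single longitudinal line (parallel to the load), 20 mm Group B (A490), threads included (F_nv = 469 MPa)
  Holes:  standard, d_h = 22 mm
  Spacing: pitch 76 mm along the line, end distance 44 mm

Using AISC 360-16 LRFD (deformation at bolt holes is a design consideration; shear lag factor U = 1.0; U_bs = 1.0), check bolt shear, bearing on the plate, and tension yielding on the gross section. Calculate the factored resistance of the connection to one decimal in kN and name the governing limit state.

221.0 kN (bolt shear governs)

Bolt shear: A_b = π(20)²/4 = 314.16 mm². φR_n = 0.75 × 469 × 314.16 × 2 × 1 = 221.0 kN.
Bearing (12 mm plate, F_u = 450 MPa): end bolts L_c = 44 − 22/2 = 33, R_n = min(1.2×33×12×450, 2.4×20×12×450) = 213.84 kN/bolt; interior L_c = 76 − 22 = 54, R_n = 259.2 kN/bolt. φR_n = 0.75 × (1×213.84 + 1×259.2) = 354.8 kN.
Tension yield (gross): A_g = 167×12 = 2004 mm². φR_n = 0.90 × 345 × 2004 = 622.2 kN.
Governing: min(221.0, 354.8, 622.2) = 221.0 kN → bolt shear.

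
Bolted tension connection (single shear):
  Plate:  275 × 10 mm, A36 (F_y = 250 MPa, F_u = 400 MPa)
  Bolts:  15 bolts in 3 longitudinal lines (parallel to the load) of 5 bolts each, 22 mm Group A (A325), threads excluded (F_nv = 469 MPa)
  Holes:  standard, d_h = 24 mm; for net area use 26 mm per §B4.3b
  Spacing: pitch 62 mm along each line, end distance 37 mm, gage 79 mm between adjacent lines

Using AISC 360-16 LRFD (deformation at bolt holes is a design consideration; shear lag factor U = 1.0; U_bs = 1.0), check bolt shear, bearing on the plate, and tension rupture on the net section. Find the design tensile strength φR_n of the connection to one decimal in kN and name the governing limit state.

Bolt shear: A_b = π(22)²/4 = 380.13 mm². φR_n = 0.75 × 469 × 380.13 × 15 × 1 = 2005.7 kN.
Bearing (10 mm plate, F_u = 400 MPa): end bolts L_c = 37 − 24/2 = 25, R_n = min(1.2×25×10×400, 2.4×22×10×400) = 120 kN/bolt; interior L_c = 62 − 24 = 38, R_n = 182.4 kN/bolt. φR_n = 0.75 × (3×120 + 12×182.4) = 1911.6 kN.
Tension rupture (net): A_n = (275 − 3×26)×10 = 1970 mm² (U = 1.0, A_e = A_n). φR_n = 0.75 × 400 × 1970 = 591.0 kN.
Governing: min(2005.7, 1911.6, 591.0) = 591.0 kN → net-section rupture.

591.0 kN (net-section rupture governs)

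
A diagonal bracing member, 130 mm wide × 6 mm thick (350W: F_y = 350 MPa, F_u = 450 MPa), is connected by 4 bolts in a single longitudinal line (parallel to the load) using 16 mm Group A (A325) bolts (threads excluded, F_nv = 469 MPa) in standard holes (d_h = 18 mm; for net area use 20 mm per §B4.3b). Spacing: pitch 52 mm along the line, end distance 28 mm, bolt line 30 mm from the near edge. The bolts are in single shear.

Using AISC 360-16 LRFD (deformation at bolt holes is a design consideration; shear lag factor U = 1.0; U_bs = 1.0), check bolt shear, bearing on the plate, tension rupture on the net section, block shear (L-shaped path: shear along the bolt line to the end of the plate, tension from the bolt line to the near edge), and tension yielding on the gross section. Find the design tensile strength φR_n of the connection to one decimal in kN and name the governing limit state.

179.0 kN (block shear governs)

Bolt shear: A_b = π(16)²/4 = 201.06 mm². φR_n = 0.75 × 469 × 201.06 × 4 × 1 = 282.9 kN.
Bearing (6 mm plate, F_u = 450 MPa): end bolts L_c = 28 − 18/2 = 19, R_n = min(1.2×19×6×450, 2.4×16×6×450) = 61.56 kN/bolt; interior L_c = 52 − 18 = 34, R_n = 103.68 kN/bolt. φR_n = 0.75 × (1×61.56 + 3×103.68) = 279.5 kN.
Tension rupture (net): A_n = (130 − 1×20)×6 = 660 mm² (U = 1.0, A_e = A_n). φR_n = 0.75 × 450 × 660 = 222.8 kN.
Block shear: shear path 1×[28+3×52] = 1×184 mm, A_gv = 1104, A_nv = 1×(184 − 3.5×20)×6 = 684 mm²; tension to near edge: (30 − 0.5×20)×6 = 120 mm². R_n = min(0.6×450×684, 0.6×350×1104) + 1.0×450×120 = min(184.68, 231.84) + 54 = 238.68 kN. φR_n = 0.75 × 238.68 = 179.0 kN.
Tension yield (gross): A_g = 130×6 = 780 mm². φR_n = 0.90 × 350 × 780 = 245.7 kN.
Governing: min(282.9, 279.5, 222.8, 179.0, 245.7) = 179.0 kN → block shear.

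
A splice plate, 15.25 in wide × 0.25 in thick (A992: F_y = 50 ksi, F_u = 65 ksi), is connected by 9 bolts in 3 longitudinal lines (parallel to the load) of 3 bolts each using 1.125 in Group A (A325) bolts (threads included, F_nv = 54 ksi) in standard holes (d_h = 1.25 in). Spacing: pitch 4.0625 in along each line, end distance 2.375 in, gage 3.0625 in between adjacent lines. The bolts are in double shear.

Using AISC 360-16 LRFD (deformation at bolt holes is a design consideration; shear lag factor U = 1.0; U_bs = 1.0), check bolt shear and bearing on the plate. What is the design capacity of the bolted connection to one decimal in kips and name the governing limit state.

274.2 kips (bearing governs)

Bolt shear: A_b = π(1.125)²/4 = 0.99402 in². φR_n = 0.75 × 54 × 0.99402 × 9 × 2 = 724.6 kips.
Bearing (0.25 in plate, F_u = 65 ksi): end bolts L_c = 2.375 − 1.25/2 = 1.75, R_n = min(1.2×1.75×0.25×65, 2.4×1.125×0.25×65) = 34.125 kips/bolt; interior L_c = 4.0625 − 1.25 = 2.8125, R_n = 43.875 kips/bolt. φR_n = 0.75 × (3×34.125 + 6×43.875) = 274.2 kips.
Governing: min(724.6, 274.2) = 274.2 kips → bearing.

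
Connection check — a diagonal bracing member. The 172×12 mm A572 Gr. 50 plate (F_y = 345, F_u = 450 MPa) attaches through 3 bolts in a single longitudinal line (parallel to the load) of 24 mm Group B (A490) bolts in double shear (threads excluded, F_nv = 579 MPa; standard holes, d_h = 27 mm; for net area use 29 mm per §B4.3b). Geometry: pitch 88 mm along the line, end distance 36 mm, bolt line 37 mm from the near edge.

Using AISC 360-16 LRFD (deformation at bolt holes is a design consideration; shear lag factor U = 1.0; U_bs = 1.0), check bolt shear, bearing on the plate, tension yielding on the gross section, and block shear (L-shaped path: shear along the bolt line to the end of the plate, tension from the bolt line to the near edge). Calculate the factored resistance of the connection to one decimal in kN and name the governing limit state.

Bolt shear: A_b = π(24)²/4 = 452.39 mm². φR_n = 0.75 × 579 × 452.39 × 3 × 2 = 1178.7 kN.
Bearing (12 mm plate, F_u = 450 MPa): end bolts L_c = 36 − 27/2 = 22.5, R_n = min(1.2×22.5×12×450, 2.4×24×12×450) = 145.8 kN/bolt; interior L_c = 88 − 27 = 61, R_n = 311.04 kN/bolt. φR_n = 0.75 × (1×145.8 + 2×311.04) = 575.9 kN.
Tension yield (gross): A_g = 172×12 = 2064 mm². φR_n = 0.90 × 345 × 2064 = 640.9 kN.
Block shear: shear path 1×[36+2×88] = 1×212 mm, A_gv = 2544, A_nv = 1×(212 − 2.5×29)×12 = 1674 mm²; tension to near edge: (37 − 0.5×29)×12 = 270 mm². R_n = min(0.6×450×1674, 0.6×345×2544) + 1.0×450×270 = min(451.98, 526.61) + 121.5 = 573.48 kN. φR_n = 0.75 × 573.48 = 430.1 kN.
Governing: min(1178.7, 575.9, 640.9, 430.1) = 430.1 kN → block shear.

430.1 kN (block shear governs)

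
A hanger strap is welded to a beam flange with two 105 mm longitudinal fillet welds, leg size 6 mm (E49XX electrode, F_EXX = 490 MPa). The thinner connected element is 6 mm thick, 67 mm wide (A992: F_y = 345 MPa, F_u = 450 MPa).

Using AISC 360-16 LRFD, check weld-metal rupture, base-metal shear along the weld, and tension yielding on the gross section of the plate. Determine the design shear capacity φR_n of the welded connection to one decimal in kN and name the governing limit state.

124.8 kN (gross-section yield governs)

Weld metal: throat = 0.707×6 = 4.242 mm, L = 2×105 = 210 mm. φR_n = 0.75 × 0.6 × 490 × 4.242 × 210 = 196.4 kN.
Base metal shear (6 mm plate): yield φR_n = 1.0×0.6×345×6×210 = 260.8 kN; rupture φR_n = 0.75×0.6×450×6×210 = 255.2 kN; take 255.2 kN (rupture).
Tension yield (gross): A_g = 67×6 = 402 mm². φR_n = 0.90 × 345 × 402 = 124.8 kN.
Governing: min(196.4, 255.2, 124.8) = 124.8 kN → gross-section yield.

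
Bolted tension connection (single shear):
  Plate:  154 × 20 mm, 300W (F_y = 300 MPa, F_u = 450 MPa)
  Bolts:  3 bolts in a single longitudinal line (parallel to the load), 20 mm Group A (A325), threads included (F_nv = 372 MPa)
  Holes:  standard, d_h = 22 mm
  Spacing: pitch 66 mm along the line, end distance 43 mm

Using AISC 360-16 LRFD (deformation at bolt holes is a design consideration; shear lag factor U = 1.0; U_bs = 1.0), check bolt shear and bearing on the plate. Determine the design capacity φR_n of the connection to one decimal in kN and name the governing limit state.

Bolt shear: A_b = π(20)²/4 = 314.16 mm². φR_n = 0.75 × 372 × 314.16 × 3 × 1 = 263.0 kN.
Bearing (20 mm plate, F_u = 450 MPa): end bolts L_c = 43 − 22/2 = 32, R_n = min(1.2×32×20×450, 2.4×20×20×450) = 345.6 kN/bolt; interior L_c = 66 − 22 = 44, R_n = 432 kN/bolt. φR_n = 0.75 × (1×345.6 + 2×432) = 907.2 kN.
Governing: min(263.0, 907.2) = 263.0 kN → bolt shear.

263.0 kN (bolt shear governs)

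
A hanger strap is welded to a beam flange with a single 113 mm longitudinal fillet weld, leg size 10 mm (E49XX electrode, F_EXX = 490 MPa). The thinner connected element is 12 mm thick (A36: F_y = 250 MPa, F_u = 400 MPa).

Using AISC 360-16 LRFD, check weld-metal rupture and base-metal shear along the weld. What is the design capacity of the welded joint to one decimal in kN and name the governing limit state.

176.2 kN (weld metal governs)

Weld metal: throat = 0.707×10 = 7.07 mm, L = 113 mm. φR_n = 0.75 × 0.6 × 490 × 7.07 × 113 = 176.2 kN.
Base metal shear (12 mm plate): yield φR_n = 1.0×0.6×250×12×113 = 203.4 kN; rupture φR_n = 0.75×0.6×400×12×113 = 244.1 kN; take 203.4 kN (yield).
Governing: min(176.2, 203.4) = 176.2 kN → weld metal.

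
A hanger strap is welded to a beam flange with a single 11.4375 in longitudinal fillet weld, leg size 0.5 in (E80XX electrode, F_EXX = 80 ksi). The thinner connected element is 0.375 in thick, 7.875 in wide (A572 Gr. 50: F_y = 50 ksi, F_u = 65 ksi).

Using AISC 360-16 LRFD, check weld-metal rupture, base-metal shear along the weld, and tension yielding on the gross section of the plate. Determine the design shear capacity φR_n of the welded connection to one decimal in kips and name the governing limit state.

Weld metal: throat = 0.707×0.5 = 0.3535 in, L = 11.4375 in. φR_n = 0.75 × 0.6 × 80 × 0.3535 × 11.4375 = 145.6 kips.
Base metal shear (0.375 in plate): yield φR_n = 1.0×0.6×50×0.375×11.4375 = 128.7 kips; rupture φR_n = 0.75×0.6×65×0.375×11.4375 = 125.5 kips; take 125.5 kips (rupture).
Tension yield (gross): A_g = 7.875×0.375 = 2.9531 in². φR_n = 0.90 × 50 × 2.9531 = 132.9 kips.
Governing: min(145.6, 125.5, 132.9) = 125.5 kips → base-metal shear.

125.5 kips (base-metal shear governs)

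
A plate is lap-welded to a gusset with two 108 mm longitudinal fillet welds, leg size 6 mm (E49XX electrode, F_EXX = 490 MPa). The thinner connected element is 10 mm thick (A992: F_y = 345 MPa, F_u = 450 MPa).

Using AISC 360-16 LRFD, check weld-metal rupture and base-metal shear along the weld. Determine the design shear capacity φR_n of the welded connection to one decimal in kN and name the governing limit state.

Weld metal: throat = 0.707×6 = 4.242 mm, L = 2×108 = 216 mm. φR_n = 0.75 × 0.6 × 490 × 4.242 × 216 = 202.0 kN.
Base metal shear (10 mm plate): yield φR_n = 1.0×0.6×345×10×216 = 447.1 kN; rupture φR_n = 0.75×0.6×450×10×216 = 437.4 kN; take 437.4 kN (rupture).
Governing: min(202.0, 437.4) = 202.0 kN → weld metal.

202.0 kN (weld metal governs)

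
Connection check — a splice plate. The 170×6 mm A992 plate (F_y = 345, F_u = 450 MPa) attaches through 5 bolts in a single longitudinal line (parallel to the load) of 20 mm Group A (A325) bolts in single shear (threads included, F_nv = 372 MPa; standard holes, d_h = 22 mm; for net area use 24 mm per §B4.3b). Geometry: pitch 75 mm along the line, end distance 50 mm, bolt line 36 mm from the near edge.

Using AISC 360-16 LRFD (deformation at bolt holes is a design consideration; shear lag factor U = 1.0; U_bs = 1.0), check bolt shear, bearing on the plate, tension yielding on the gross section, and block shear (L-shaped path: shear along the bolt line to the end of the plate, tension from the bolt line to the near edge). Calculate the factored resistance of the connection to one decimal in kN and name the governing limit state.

Bolt shear: A_b = π(20)²/4 = 314.16 mm². φR_n = 0.75 × 372 × 314.16 × 5 × 1 = 438.3 kN.
Bearing (6 mm plate, F_u = 450 MPa): end bolts L_c = 50 − 22/2 = 39, R_n = min(1.2×39×6×450, 2.4×20×6×450) = 126.36 kN/bolt; interior L_c = 75 − 22 = 53, R_n = 129.6 kN/bolt. φR_n = 0.75 × (1×126.36 + 4×129.6) = 483.6 kN.
Tension yield (gross): A_g = 170×6 = 1020 mm². φR_n = 0.90 × 345 × 1020 = 316.7 kN.
Block shear: shear path 1×[50+4×75] = 1×350 mm, A_gv = 2100, A_nv = 1×(350 − 4.5×24)×6 = 1452 mm²; tension to near edge: (36 − 0.5×24)×6 = 144 mm². R_n = min(0.6×450×1452, 0.6×345×2100) + 1.0×450×144 = min(392.04, 434.7) + 64.8 = 456.84 kN. φR_n = 0.75 × 456.84 = 342.6 kN.
Governing: min(438.3, 483.6, 316.7, 342.6) = 316.7 kN → gross-section yield.

316.7 kN (gross-section yield governs)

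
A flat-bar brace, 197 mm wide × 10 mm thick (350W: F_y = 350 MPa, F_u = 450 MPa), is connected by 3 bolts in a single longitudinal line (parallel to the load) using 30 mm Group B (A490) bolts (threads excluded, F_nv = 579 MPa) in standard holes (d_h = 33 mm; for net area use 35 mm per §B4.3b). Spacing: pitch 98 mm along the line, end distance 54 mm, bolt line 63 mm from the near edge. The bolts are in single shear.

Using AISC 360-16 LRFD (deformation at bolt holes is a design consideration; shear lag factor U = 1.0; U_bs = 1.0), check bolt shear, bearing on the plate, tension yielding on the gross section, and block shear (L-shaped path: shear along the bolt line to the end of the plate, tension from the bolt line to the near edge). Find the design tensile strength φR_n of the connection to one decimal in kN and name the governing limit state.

Bolt shear: A_b = π(30)²/4 = 706.86 mm². φR_n = 0.75 × 579 × 706.86 × 3 × 1 = 920.9 kN.
Bearing (10 mm plate, F_u = 450 MPa): end bolts L_c = 54 − 33/2 = 37.5, R_n = min(1.2×37.5×10×450, 2.4×30×10×450) = 202.5 kN/bolt; interior L_c = 98 − 33 = 65, R_n = 324 kN/bolt. φR_n = 0.75 × (1×202.5 + 2×324) = 637.9 kN.
Tension yield (gross): A_g = 197×10 = 1970 mm². φR_n = 0.90 × 350 × 1970 = 620.6 kN.
Block shear: shear path 1×[54+2×98] = 1×250 mm, A_gv = 2500, A_nv = 1×(250 − 2.5×35)×10 = 1625 mm²; tension to near edge: (63 − 0.5×35)×10 = 455 mm². R_n = min(0.6×450×1625, 0.6×350×2500) + 1.0×450×455 = min(438.75, 525) + 204.75 = 643.5 kN. φR_n = 0.75 × 643.5 = 482.6 kN.
Governing: min(920.9, 637.9, 620.6, 482.6) = 482.6 kN → block shear.

482.6 kN (block shear governs)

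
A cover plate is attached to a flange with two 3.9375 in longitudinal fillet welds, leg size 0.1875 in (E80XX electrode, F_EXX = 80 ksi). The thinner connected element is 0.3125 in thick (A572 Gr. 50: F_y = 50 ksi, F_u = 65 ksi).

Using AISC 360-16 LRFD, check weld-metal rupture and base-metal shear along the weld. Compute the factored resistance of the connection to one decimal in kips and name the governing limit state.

Weld metal: throat = 0.707×0.1875 = 0.13256 in, L = 2×3.9375 = 7.875 in. φR_n = 0.75 × 0.6 × 80 × 0.13256 × 7.875 = 37.6 kips.
Base metal shear (0.3125 in plate): yield φR_n = 1.0×0.6×50×0.3125×7.875 = 73.8 kips; rupture φR_n = 0.75×0.6×65×0.3125×7.875 = 72.0 kips; take 72.0 kips (rupture).
Governing: min(37.6, 72.0) = 37.6 kips → weld metal.

37.6 kips (weld metal governs)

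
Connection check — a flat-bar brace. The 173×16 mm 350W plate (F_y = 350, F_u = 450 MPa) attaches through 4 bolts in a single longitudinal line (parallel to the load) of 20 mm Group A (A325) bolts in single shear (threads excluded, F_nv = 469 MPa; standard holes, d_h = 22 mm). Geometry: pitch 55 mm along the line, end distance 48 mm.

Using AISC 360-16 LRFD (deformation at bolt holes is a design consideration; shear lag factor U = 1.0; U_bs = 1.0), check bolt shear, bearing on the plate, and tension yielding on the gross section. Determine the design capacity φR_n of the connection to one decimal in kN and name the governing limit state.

442.0 kN (bolt shear governs)

Bolt shear: A_b = π(20)²/4 = 314.16 mm². φR_n = 0.75 × 469 × 314.16 × 4 × 1 = 442.0 kN.
Bearing (16 mm plate, F_u = 450 MPa): end bolts L_c = 48 − 22/2 = 37, R_n = min(1.2×37×16×450, 2.4×20×16×450) = 319.68 kN/bolt; interior L_c = 55 − 22 = 33, R_n = 285.12 kN/bolt. φR_n = 0.75 × (1×319.68 + 3×285.12) = 881.3 kN.
Tension yield (gross): A_g = 173×16 = 2768 mm². φR_n = 0.90 × 350 × 2768 = 871.9 kN.
Governing: min(442.0, 881.3, 871.9) = 442.0 kN → bolt shear.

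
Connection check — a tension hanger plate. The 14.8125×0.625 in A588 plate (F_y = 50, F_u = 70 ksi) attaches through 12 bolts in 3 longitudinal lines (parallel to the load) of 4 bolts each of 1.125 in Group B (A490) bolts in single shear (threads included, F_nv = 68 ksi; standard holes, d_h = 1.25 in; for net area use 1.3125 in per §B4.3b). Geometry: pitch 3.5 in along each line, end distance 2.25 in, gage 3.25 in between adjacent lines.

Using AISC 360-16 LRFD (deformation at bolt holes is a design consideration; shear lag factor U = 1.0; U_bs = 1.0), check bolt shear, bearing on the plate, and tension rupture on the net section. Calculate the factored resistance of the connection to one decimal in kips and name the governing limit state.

356.8 kips (net-section rupture governs)

Bolt shear: A_b = π(1.125)²/4 = 0.99402 in². φR_n = 0.75 × 68 × 0.99402 × 12 × 1 = 608.3 kips.
Bearing (0.625 in plate, F_u = 70 ksi): end bolts L_c = 2.25 − 1.25/2 = 1.625, R_n = min(1.2×1.625×0.625×70, 2.4×1.125×0.625×70) = 85.313 kips/bolt; interior L_c = 3.5 − 1.25 = 2.25, R_n = 118.13 kips/bolt. φR_n = 0.75 × (3×85.313 + 9×118.13) = 989.3 kips.
Tension rupture (net): A_n = (14.8125 − 3×1.3125)×0.625 = 6.7969 in² (U = 1.0, A_e = A_n). φR_n = 0.75 × 70 × 6.7969 = 356.8 kips.
Governing: min(608.3, 989.3, 356.8) = 356.8 kips → net-section rupture.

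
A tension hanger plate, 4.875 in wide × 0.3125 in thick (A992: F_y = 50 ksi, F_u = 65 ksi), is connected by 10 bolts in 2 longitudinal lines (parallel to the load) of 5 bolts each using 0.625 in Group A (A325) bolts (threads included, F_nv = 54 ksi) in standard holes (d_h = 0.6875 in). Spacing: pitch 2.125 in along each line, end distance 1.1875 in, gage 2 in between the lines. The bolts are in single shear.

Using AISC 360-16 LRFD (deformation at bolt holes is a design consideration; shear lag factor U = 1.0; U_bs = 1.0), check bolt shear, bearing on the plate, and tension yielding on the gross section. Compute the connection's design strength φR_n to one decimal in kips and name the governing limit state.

68.6 kips (gross-section yield governs)

Bolt shear: A_b = π(0.625)²/4 = 0.3068 in². φR_n = 0.75 × 54 × 0.3068 × 10 × 1 = 124.3 kips.
Bearing (0.3125 in plate, F_u = 65 ksi): end bolts L_c = 1.1875 − 0.6875/2 = 0.84375, R_n = min(1.2×0.84375×0.3125×65, 2.4×0.625×0.3125×65) = 20.566 kips/bolt; interior L_c = 2.125 − 0.6875 = 1.4375, R_n = 30.469 kips/bolt. φR_n = 0.75 × (2×20.566 + 8×30.469) = 213.7 kips.
Tension yield (gross): A_g = 4.875×0.3125 = 1.5234 in². φR_n = 0.90 × 50 × 1.5234 = 68.6 kips.
Governing: min(124.3, 213.7, 68.6) = 68.6 kips → gross-section yield.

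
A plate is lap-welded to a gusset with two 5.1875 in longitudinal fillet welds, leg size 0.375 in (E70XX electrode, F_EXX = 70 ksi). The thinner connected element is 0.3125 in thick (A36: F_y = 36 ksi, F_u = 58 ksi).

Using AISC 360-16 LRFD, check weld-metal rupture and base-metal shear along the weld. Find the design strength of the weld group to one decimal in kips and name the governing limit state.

Weld metal: throat = 0.707×0.375 = 0.26513 in, L = 2×5.1875 = 10.375 in. φR_n = 0.75 × 0.6 × 70 × 0.26513 × 10.375 = 86.6 kips.
Base metal shear (0.3125 in plate): yield φR_n = 1.0×0.6×36×0.3125×10.375 = 70.0 kips; rupture φR_n = 0.75×0.6×58×0.3125×10.375 = 84.6 kips; take 70.0 kips (yield).
Governing: min(86.6, 70.0) = 70.0 kips → base-metal shear.

70.0 kips (base-metal shear governs)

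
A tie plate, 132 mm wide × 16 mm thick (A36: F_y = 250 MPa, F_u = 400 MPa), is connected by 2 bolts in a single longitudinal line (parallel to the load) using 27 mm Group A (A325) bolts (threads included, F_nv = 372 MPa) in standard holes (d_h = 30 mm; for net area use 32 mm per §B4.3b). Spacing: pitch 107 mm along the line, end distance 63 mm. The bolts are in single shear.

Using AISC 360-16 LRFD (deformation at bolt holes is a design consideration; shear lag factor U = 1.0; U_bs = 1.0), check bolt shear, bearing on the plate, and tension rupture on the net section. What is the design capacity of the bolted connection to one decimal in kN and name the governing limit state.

319.5 kN (bolt shear governs)

Bolt shear: A_b = π(27)²/4 = 572.56 mm². φR_n = 0.75 × 372 × 572.56 × 2 × 1 = 319.5 kN.
Bearing (16 mm plate, F_u = 400 MPa): end bolts L_c = 63 − 30/2 = 48, R_n = min(1.2×48×16×400, 2.4×27×16×400) = 368.64 kN/bolt; interior L_c = 107 − 30 = 77, R_n = 414.72 kN/bolt. φR_n = 0.75 × (1×368.64 + 1×414.72) = 587.5 kN.
Tension rupture (net): A_n = (132 − 1×32)×16 = 1600 mm² (U = 1.0, A_e = A_n). φR_n = 0.75 × 400 × 1600 = 480.0 kN.
Governing: min(319.5, 587.5, 480.0) = 319.5 kN → bolt shear.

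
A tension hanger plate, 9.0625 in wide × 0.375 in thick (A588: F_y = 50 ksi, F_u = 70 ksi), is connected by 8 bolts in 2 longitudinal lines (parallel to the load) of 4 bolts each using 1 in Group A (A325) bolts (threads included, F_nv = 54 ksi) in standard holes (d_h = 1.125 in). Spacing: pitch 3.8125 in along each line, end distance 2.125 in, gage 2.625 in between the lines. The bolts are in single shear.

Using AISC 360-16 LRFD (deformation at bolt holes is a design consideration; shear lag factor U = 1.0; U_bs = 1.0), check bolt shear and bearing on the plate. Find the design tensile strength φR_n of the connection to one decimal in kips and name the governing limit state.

Bolt shear: A_b = π(1)²/4 = 0.7854 in². φR_n = 0.75 × 54 × 0.7854 × 8 × 1 = 254.5 kips.
Bearing (0.375 in plate, F_u = 70 ksi): end bolts L_c = 2.125 − 1.125/2 = 1.5625, R_n = min(1.2×1.5625×0.375×70, 2.4×1×0.375×70) = 49.219 kips/bolt; interior L_c = 3.8125 − 1.125 = 2.6875, R_n = 63 kips/bolt. φR_n = 0.75 × (2×49.219 + 6×63) = 357.3 kips.
Governing: min(254.5, 357.3) = 254.5 kips → bolt shear.

254.5 kips (bolt shear governs)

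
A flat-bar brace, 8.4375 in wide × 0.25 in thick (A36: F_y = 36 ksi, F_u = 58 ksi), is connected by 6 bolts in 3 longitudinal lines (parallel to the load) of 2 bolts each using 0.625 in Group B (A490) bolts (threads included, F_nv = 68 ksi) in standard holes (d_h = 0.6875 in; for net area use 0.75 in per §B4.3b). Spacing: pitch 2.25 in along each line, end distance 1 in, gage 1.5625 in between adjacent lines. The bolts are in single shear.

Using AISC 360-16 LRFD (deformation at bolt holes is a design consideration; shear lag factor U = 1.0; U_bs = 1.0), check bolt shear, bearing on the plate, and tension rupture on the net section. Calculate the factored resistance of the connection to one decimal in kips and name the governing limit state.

67.3 kips (net-section rupture governs)

Bolt shear: A_b = π(0.625)²/4 = 0.3068 in². φR_n = 0.75 × 68 × 0.3068 × 6 × 1 = 93.9 kips.
Bearing (0.25 in plate, F_u = 58 ksi): end bolts L_c = 1 − 0.6875/2 = 0.65625, R_n = min(1.2×0.65625×0.25×58, 2.4×0.625×0.25×58) = 11.419 kips/bolt; interior L_c = 2.25 − 0.6875 = 1.5625, R_n = 21.75 kips/bolt. φR_n = 0.75 × (3×11.419 + 3×21.75) = 74.6 kips.
Tension rupture (net): A_n = (8.4375 − 3×0.75)×0.25 = 1.5469 in² (U = 1.0, A_e = A_n). φR_n = 0.75 × 58 × 1.5469 = 67.3 kips.
Governing: min(93.9, 74.6, 67.3) = 67.3 kips → net-section rupture.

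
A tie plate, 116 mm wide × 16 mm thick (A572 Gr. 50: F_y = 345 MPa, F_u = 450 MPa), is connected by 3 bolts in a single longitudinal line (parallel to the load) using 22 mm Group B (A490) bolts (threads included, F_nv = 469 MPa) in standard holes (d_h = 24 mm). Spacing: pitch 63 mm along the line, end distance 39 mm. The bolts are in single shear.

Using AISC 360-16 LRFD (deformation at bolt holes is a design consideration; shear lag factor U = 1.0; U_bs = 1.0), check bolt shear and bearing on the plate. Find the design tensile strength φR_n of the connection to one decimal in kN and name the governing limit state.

401.1 kN (bolt shear governs)

Bolt shear: A_b = π(22)²/4 = 380.13 mm². φR_n = 0.75 × 469 × 380.13 × 3 × 1 = 401.1 kN.
Bearing (16 mm plate, F_u = 450 MPa): end bolts L_c = 39 − 24/2 = 27, R_n = min(1.2×27×16×450, 2.4×22×16×450) = 233.28 kN/bolt; interior L_c = 63 − 24 = 39, R_n = 336.96 kN/bolt. φR_n = 0.75 × (1×233.28 + 2×336.96) = 680.4 kN.
Governing: min(401.1, 680.4) = 401.1 kN → bolt shear.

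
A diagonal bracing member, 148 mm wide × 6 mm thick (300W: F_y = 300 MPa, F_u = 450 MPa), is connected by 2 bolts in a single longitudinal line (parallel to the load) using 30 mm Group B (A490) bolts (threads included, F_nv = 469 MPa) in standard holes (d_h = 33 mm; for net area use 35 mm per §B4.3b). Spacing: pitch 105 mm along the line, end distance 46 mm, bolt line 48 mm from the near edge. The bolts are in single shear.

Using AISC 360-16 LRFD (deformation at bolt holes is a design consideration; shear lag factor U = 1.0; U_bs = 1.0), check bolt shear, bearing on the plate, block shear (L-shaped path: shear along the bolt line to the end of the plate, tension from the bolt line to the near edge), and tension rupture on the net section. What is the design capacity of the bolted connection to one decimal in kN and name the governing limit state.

181.4 kN (block shear governs)

Bolt shear: A_b = π(30)²/4 = 706.86 mm². φR_n = 0.75 × 469 × 706.86 × 2 × 1 = 497.3 kN.
Bearing (6 mm plate, F_u = 450 MPa): end bolts L_c = 46 − 33/2 = 29.5, R_n = min(1.2×29.5×6×450, 2.4×30×6×450) = 95.58 kN/bolt; interior L_c = 105 − 33 = 72, R_n = 194.4 kN/bolt. φR_n = 0.75 × (1×95.58 + 1×194.4) = 217.5 kN.
Block shear: shear path 1×[46+1×105] = 1×151 mm, A_gv = 906, A_nv = 1×(151 − 1.5×35)×6 = 591 mm²; tension to near edge: (48 − 0.5×35)×6 = 183 mm². R_n = min(0.6×450×591, 0.6×300×906) + 1.0×450×183 = min(159.57, 163.08) + 82.35 = 241.92 kN. φR_n = 0.75 × 241.92 = 181.4 kN.
Tension rupture (net): A_n = (148 − 1×35)×6 = 678 mm² (U = 1.0, A_e = A_n). φR_n = 0.75 × 450 × 678 = 228.8 kN.
Governing: min(497.3, 217.5, 181.4, 228.8) = 181.4 kN → block shear.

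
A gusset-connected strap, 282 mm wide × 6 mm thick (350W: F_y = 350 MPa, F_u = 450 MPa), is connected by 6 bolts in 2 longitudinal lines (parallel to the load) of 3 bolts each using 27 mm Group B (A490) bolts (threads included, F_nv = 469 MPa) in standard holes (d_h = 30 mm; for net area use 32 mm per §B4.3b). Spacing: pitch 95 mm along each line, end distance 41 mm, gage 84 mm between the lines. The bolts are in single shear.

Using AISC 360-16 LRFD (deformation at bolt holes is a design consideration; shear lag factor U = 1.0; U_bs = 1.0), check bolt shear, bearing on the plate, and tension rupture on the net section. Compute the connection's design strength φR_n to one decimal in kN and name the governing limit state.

441.5 kN (net-section rupture governs)

Bolt shear: A_b = π(27)²/4 = 572.56 mm². φR_n = 0.75 × 469 × 572.56 × 6 × 1 = 1208.4 kN.
Bearing (6 mm plate, F_u = 450 MPa): end bolts L_c = 41 − 30/2 = 26, R_n = min(1.2×26×6×450, 2.4×27×6×450) = 84.24 kN/bolt; interior L_c = 95 − 30 = 65, R_n = 174.96 kN/bolt. φR_n = 0.75 × (2×84.24 + 4×174.96) = 651.2 kN.
Tension rupture (net): A_n = (282 − 2×32)×6 = 1308 mm² (U = 1.0, A_e = A_n). φR_n = 0.75 × 450 × 1308 = 441.5 kN.
Governing: min(1208.4, 651.2, 441.5) = 441.5 kN → net-section rupture.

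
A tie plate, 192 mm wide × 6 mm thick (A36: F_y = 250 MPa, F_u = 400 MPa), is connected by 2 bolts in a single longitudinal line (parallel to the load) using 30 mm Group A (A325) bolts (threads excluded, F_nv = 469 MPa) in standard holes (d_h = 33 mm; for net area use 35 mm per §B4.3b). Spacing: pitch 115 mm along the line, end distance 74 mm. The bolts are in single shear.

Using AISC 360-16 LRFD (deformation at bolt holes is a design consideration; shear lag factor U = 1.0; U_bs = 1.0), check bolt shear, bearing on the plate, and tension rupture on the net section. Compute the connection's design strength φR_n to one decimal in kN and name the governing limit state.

253.8 kN (bearing governs)

Bolt shear: A_b = π(30)²/4 = 706.86 mm². φR_n = 0.75 × 469 × 706.86 × 2 × 1 = 497.3 kN.
Bearing (6 mm plate, F_u = 400 MPa): end bolts L_c = 74 − 33/2 = 57.5, R_n = min(1.2×57.5×6×400, 2.4×30×6×400) = 165.6 kN/bolt; interior L_c = 115 − 33 = 82, R_n = 172.8 kN/bolt. φR_n = 0.75 × (1×165.6 + 1×172.8) = 253.8 kN.
Tension rupture (net): A_n = (192 − 1×35)×6 = 942 mm² (U = 1.0, A_e = A_n). φR_n = 0.75 × 400 × 942 = 282.6 kN.
Governing: min(497.3, 253.8, 282.6) = 253.8 kN → bearing.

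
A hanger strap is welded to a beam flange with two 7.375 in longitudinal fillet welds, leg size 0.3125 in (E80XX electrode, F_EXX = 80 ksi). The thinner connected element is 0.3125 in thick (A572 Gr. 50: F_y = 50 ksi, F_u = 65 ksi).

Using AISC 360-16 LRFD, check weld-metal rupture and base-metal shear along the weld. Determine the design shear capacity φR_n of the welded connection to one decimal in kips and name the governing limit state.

117.3 kips (weld metal governs)

Weld metal: throat = 0.707×0.3125 = 0.22094 in, L = 2×7.375 = 14.75 in. φR_n = 0.75 × 0.6 × 80 × 0.22094 × 14.75 = 117.3 kips.
Base metal shear (0.3125 in plate): yield φR_n = 1.0×0.6×50×0.3125×14.75 = 138.3 kips; rupture φR_n = 0.75×0.6×65×0.3125×14.75 = 134.8 kips; take 134.8 kips (rupture).
Governing: min(117.3, 134.8) = 117.3 kips → weld metal.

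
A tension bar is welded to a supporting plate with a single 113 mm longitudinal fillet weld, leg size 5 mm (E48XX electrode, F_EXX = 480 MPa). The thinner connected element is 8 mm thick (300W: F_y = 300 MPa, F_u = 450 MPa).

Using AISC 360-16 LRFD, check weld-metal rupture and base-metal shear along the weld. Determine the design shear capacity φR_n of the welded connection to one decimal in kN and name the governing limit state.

Weld metal: throat = 0.707×5 = 3.535 mm, L = 113 mm. φR_n = 0.75 × 0.6 × 480 × 3.535 × 113 = 86.3 kN.
Base metal shear (8 mm plate): yield φR_n = 1.0×0.6×300×8×113 = 162.7 kN; rupture φR_n = 0.75×0.6×450×8×113 = 183.1 kN; take 162.7 kN (yield).
Governing: min(86.3, 162.7) = 86.3 kN → weld metal.

86.3 kN (weld metal governs)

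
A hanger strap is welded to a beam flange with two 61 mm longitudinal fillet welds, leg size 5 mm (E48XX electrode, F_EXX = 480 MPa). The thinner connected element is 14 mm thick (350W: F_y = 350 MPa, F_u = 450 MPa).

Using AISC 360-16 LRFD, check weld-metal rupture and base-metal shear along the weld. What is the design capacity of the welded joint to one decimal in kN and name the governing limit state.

Weld metal: throat = 0.707×5 = 3.535 mm, L = 2×61 = 122 mm. φR_n = 0.75 × 0.6 × 480 × 3.535 × 122 = 93.2 kN.
Base metal shear (14 mm plate): yield φR_n = 1.0×0.6×350×14×122 = 358.7 kN; rupture φR_n = 0.75×0.6×450×14×122 = 345.9 kN; take 345.9 kN (rupture).
Governing: min(93.2, 345.9) = 93.2 kN → weld metal.

93.2 kN (weld metal governs)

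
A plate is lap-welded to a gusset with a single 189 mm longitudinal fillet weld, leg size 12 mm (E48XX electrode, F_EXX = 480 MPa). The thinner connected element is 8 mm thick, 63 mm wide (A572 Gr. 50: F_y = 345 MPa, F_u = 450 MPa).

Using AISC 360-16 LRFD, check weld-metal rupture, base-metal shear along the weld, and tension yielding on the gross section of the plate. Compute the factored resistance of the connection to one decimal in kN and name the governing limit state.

Weld metal: throat = 0.707×12 = 8.484 mm, L = 189 mm. φR_n = 0.75 × 0.6 × 480 × 8.484 × 189 = 346.4 kN.
Base metal shear (8 mm plate): yield φR_n = 1.0×0.6×345×8×189 = 313.0 kN; rupture φR_n = 0.75×0.6×450×8×189 = 306.2 kN; take 306.2 kN (rupture).
Tension yield (gross): A_g = 63×8 = 504 mm². φR_n = 0.90 × 345 × 504 = 156.5 kN.
Governing: min(346.4, 306.2, 156.5) = 156.5 kN → gross-section yield.

156.5 kN (gross-section yield governs)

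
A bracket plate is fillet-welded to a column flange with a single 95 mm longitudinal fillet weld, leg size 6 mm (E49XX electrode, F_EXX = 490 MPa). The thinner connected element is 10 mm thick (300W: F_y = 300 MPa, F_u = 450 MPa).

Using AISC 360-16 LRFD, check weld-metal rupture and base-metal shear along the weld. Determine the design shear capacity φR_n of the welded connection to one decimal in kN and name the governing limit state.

Weld metal: throat = 0.707×6 = 4.242 mm, L = 95 mm. φR_n = 0.75 × 0.6 × 490 × 4.242 × 95 = 88.9 kN.
Base metal shear (10 mm plate): yield φR_n = 1.0×0.6×300×10×95 = 171.0 kN; rupture φR_n = 0.75×0.6×450×10×95 = 192.4 kN; take 171.0 kN (yield).
Governing: min(88.9, 171.0) = 88.9 kN → weld metal.

88.9 kN (weld metal governs)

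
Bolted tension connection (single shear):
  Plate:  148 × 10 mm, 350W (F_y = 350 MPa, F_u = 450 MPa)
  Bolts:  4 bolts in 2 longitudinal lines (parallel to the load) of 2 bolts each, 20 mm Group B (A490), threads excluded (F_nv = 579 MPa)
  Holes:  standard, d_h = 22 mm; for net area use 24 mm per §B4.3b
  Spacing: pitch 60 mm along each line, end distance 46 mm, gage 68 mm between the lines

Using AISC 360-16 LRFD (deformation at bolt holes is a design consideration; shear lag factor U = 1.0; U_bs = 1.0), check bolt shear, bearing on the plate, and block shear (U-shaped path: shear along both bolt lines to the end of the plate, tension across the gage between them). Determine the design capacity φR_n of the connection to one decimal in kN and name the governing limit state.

Bolt shear: A_b = π(20)²/4 = 314.16 mm². φR_n = 0.75 × 579 × 314.16 × 4 × 1 = 545.7 kN.
Bearing (10 mm plate, F_u = 450 MPa): end bolts L_c = 46 − 22/2 = 35, R_n = min(1.2×35×10×450, 2.4×20×10×450) = 189 kN/bolt; interior L_c = 60 − 22 = 38, R_n = 205.2 kN/bolt. φR_n = 0.75 × (2×189 + 2×205.2) = 591.3 kN.
Block shear: shear path 2×[46+1×60] = 2×106 mm, A_gv = 2120, A_nv = 2×(106 − 1.5×24)×10 = 1400 mm²; tension across gage: (68 − 1×24)×10 = 440 mm². R_n = min(0.6×450×1400, 0.6×350×2120) + 1.0×450×440 = min(378, 445.2) + 198 = 576 kN. φR_n = 0.75 × 576 = 432.0 kN.
Governing: min(545.7, 591.3, 432.0) = 432.0 kN → block shear.

432.0 kN (block shear governs)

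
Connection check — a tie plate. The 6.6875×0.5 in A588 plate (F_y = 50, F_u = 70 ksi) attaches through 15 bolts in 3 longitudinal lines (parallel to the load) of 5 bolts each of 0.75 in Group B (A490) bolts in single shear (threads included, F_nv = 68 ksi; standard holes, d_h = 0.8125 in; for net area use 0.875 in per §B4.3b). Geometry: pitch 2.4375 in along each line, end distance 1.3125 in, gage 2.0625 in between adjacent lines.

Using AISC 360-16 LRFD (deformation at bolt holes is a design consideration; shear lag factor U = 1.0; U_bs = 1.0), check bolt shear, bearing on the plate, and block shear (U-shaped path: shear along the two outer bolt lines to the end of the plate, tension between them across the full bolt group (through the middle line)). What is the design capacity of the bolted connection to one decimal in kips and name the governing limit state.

286.8 kips (block shear governs)

Bolt shear: A_b = π(0.75)²/4 = 0.44179 in². φR_n = 0.75 × 68 × 0.44179 × 15 × 1 = 338.0 kips.
Bearing (0.5 in plate, F_u = 70 ksi): end bolts L_c = 1.3125 − 0.8125/2 = 0.90625, R_n = min(1.2×0.90625×0.5×70, 2.4×0.75×0.5×70) = 38.063 kips/bolt; interior L_c = 2.4375 − 0.8125 = 1.625, R_n = 63 kips/bolt. φR_n = 0.75 × (3×38.063 + 12×63) = 652.6 kips.
Block shear: shear path 2×[1.3125+4×2.4375] = 2×11.0625 in, A_gv = 11.063, A_nv = 2×(11.0625 − 4.5×0.875)×0.5 = 7.125 in²; tension across gage: (4.125 − 2×0.875)×0.5 = 1.1875 in². R_n = min(0.6×70×7.125, 0.6×50×11.063) + 1.0×70×1.1875 = min(299.25, 331.89) + 83.125 = 382.38 kips. φR_n = 0.75 × 382.38 = 286.8 kips.
Governing: min(338.0, 652.6, 286.8) = 286.8 kips → block shear.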